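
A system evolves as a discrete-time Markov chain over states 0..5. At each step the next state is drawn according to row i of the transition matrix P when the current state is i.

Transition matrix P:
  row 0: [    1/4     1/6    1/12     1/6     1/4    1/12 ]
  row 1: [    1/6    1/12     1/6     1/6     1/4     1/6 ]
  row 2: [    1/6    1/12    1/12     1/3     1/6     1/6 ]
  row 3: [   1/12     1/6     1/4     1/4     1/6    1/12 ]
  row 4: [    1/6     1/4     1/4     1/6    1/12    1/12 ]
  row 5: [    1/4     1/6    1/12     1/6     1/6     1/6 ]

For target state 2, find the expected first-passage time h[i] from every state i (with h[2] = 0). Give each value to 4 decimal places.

h = [6.2506, 5.7763, 0.0000, 5.1984, 5.3238, 6.3349]

First-step conditioning: h[2] = 0; for i ≠ 2, h[i] = 1 + Σ_k P[i][k]·h[k].
  h[0] = 1 + 1/4·h[0] + 1/6·h[1] + 1/6·h[3] + 1/4·h[4] + 1/12·h[5]
  h[1] = 1 + 1/6·h[0] + 1/12·h[1] + 1/6·h[3] + 1/4·h[4] + 1/6·h[5]
  h[3] = 1 + 1/12·h[0] + 1/6·h[1] + 1/4·h[3] + 1/6·h[4] + 1/12·h[5]
  h[4] = 1 + 1/6·h[0] + 1/4·h[1] + 1/6·h[3] + 1/12·h[4] + 1/12·h[5]
  h[5] = 1 + 1/4·h[0] + 1/6·h[1] + 1/6·h[3] + 1/6·h[4] + 1/6·h[5]
Solving the 5×5 linear system over states ≠ 2 gives exactly h = [264396/42299, 244332/42299, 0, 219888/42299, 225192/42299, 267960/42299] (h[2] = 0 is the target).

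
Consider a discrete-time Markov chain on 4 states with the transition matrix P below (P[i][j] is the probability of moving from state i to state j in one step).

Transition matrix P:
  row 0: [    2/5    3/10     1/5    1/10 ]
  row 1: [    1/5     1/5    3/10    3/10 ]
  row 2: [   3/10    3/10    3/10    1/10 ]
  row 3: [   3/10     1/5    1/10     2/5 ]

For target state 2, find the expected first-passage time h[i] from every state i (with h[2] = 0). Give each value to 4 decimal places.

h = [4.9068, 4.5963, 0.0000, 5.6522]

First-step conditioning: h[2] = 0; for i ≠ 2, h[i] = 1 + Σ_k P[i][k]·h[k].
  h[0] = 1 + 2/5·h[0] + 3/10·h[1] + 1/10·h[3]
  h[1] = 1 + 1/5·h[0] + 1/5·h[1] + 3/10·h[3]
  h[3] = 1 + 3/10·h[0] + 1/5·h[1] + 2/5·h[3]
Solving the 3×3 linear system over states ≠ 2 gives exactly h = [790/161, 740/161, 0, 130/23] (h[2] = 0 is the target).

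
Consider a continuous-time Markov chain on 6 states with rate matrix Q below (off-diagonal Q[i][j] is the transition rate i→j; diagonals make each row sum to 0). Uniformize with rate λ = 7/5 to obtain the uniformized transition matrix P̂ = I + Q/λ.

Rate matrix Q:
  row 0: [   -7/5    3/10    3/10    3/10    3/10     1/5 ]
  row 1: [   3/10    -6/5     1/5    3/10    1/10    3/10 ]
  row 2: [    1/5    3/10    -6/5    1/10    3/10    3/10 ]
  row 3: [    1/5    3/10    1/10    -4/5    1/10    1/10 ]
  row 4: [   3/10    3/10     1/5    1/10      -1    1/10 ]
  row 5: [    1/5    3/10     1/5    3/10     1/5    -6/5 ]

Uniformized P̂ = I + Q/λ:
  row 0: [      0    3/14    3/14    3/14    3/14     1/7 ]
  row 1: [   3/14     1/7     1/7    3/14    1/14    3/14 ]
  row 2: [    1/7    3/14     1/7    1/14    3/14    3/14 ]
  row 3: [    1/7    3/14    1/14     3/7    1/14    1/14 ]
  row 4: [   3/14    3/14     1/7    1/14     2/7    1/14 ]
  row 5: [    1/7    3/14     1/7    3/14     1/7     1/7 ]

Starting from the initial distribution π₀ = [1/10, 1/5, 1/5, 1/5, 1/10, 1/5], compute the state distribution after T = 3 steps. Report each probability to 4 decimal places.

π = [0.1473, 0.2000, 0.1376, 0.2194, 0.1554, 0.1403]

t=0: π = [0.1000, 0.2000, 0.2000, 0.2000, 0.1000, 0.2000]
t=1: π = [0.1500, 0.2000, 0.1357, 0.2143, 0.1500, 0.1500]
t=2: π = [0.1464, 0.2000, 0.1383, 0.2194, 0.1551, 0.1408]
t=3: π = [0.1473, 0.2000, 0.1376, 0.2194, 0.1554, 0.1403]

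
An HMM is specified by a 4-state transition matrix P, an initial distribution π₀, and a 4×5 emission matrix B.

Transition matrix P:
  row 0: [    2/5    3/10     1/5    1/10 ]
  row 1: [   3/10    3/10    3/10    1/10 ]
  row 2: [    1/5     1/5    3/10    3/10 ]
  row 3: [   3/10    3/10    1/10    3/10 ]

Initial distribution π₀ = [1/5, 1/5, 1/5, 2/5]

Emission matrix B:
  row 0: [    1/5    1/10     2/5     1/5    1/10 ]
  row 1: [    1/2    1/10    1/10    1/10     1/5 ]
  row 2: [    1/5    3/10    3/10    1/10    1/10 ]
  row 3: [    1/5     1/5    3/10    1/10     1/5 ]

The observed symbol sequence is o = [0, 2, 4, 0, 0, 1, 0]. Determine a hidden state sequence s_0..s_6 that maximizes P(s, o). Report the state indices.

path = [1, 0, 1, 1, 1, 2, 1]

t=0: δ = [4.000e-02, 1.000e-01, 4.000e-02, 8.000e-02]  (obs o_0=0)
t=1: δ = [1.200e-02, 3.000e-03, 9.000e-03, 7.200e-03]  ψ = [1, 1, 1, 3]  (obs o_1=2)
t=2: δ = [4.800e-04, 7.200e-04, 2.700e-04, 5.400e-04]  ψ = [0, 0, 2, 2]  (obs o_2=4)
t=3: δ = [4.320e-05, 1.080e-04, 4.320e-05, 3.240e-05]  ψ = [1, 1, 1, 3]  (obs o_3=0)
t=4: δ = [6.480e-06, 1.620e-05, 6.480e-06, 2.592e-06]  ψ = [1, 1, 1, 2]  (obs o_4=0)
t=5: δ = [4.860e-07, 4.860e-07, 1.458e-06, 3.888e-07]  ψ = [1, 1, 1, 2]  (obs o_5=1)
t=6: δ = [5.832e-08, 1.458e-07, 8.748e-08, 8.748e-08]  ψ = [2, 2, 2, 2]  (obs o_6=0)
backtrack: best end state = 1; path = [1, 0, 1, 1, 1, 2, 1]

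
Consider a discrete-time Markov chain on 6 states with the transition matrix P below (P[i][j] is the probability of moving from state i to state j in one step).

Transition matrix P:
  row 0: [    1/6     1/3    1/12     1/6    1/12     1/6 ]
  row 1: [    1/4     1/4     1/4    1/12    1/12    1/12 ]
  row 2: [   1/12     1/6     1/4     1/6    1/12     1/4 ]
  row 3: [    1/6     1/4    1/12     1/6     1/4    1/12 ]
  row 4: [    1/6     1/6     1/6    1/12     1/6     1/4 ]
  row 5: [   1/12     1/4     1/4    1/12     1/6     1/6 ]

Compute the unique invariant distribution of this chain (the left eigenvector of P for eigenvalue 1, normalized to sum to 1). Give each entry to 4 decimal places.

Balance equations π_j = Σ_i π_i·P[i][j]:
  π_0 = 1/6·π_0 + 1/4·π_1 + 1/12·π_2 + 1/6·π_3 + 1/6·π_4 + 1/12·π_5
  π_1 = 1/3·π_0 + 1/4·π_1 + 1/6·π_2 + 1/4·π_3 + 1/6·π_4 + 1/4·π_5
  π_2 = 1/12·π_0 + 1/4·π_1 + 1/4·π_2 + 1/12·π_3 + 1/6·π_4 + 1/4·π_5
  π_3 = 1/6·π_0 + 1/12·π_1 + 1/6·π_2 + 1/6·π_3 + 1/12·π_4 + 1/12·π_5
  π_4 = 1/12·π_0 + 1/12·π_1 + 1/12·π_2 + 1/4·π_3 + 1/6·π_4 + 1/6·π_5
  normalize: π_0 + π_1 + π_2 + π_3 + π_4 + π_5 = 1
Solving the linear system gives exactly π = [10735/68519, 48577/205557, 39625/205557, 25217/205557, 26327/205557, 11202/68519].

π = [0.1567, 0.2363, 0.1928, 0.1227, 0.1281, 0.1635]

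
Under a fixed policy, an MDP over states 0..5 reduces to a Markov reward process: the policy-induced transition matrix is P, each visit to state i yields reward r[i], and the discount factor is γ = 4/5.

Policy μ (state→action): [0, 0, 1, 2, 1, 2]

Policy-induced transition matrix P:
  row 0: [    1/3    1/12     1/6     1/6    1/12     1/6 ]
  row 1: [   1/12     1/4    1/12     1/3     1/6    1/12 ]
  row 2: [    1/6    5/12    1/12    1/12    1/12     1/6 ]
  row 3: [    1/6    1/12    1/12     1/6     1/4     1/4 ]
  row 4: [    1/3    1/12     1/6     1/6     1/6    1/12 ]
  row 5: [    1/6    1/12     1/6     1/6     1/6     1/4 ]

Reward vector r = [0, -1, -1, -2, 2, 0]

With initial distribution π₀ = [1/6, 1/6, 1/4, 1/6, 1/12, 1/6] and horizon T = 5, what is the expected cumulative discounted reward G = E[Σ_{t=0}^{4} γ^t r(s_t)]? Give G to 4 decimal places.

t=0: π = [0.1667, 0.1667, 0.2500, 0.1667, 0.0833, 0.1667], E[r] = -0.5833, γ^t·E[r] = -0.583333, running G = -0.583333
t=1: π = [0.1944, 0.1944, 0.1181, 0.1736, 0.1458, 0.1736], E[r] = -0.3681, γ^t·E[r] = -0.294444, running G = -0.877778
t=2: π = [0.2072, 0.1551, 0.1262, 0.1892, 0.1551, 0.1672], E[r] = -0.3495, γ^t·E[r] = -0.223704, running G = -1.101481
t=3: π = [0.2141, 0.1512, 0.1275, 0.1820, 0.1547, 0.1705], E[r] = -0.3334, γ^t·E[r] = -0.170691, running G = -1.272173
t=4: π = [0.2155, 0.1510, 0.1283, 0.1813, 0.1534, 0.1706], E[r] = -0.3351, γ^t·E[r] = -0.137243, running G = -1.409416

G = -1.4094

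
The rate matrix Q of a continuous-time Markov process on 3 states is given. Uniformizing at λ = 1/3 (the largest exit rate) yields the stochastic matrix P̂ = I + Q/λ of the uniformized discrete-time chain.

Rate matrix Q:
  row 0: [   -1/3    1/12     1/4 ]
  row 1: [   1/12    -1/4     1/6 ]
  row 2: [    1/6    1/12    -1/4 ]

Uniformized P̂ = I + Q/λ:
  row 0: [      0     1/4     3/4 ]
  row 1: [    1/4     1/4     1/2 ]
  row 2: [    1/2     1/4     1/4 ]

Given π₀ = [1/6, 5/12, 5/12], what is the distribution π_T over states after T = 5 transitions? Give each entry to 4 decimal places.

t=0: π = [0.1667, 0.4167, 0.4167]
t=1: π = [0.3125, 0.2500, 0.4375]
t=2: π = [0.2813, 0.2500, 0.4688]
t=3: π = [0.2969, 0.2500, 0.4531]
t=4: π = [0.2891, 0.2500, 0.4609]
t=5: π = [0.2930, 0.2500, 0.4570]

π = [0.2930, 0.2500, 0.4570]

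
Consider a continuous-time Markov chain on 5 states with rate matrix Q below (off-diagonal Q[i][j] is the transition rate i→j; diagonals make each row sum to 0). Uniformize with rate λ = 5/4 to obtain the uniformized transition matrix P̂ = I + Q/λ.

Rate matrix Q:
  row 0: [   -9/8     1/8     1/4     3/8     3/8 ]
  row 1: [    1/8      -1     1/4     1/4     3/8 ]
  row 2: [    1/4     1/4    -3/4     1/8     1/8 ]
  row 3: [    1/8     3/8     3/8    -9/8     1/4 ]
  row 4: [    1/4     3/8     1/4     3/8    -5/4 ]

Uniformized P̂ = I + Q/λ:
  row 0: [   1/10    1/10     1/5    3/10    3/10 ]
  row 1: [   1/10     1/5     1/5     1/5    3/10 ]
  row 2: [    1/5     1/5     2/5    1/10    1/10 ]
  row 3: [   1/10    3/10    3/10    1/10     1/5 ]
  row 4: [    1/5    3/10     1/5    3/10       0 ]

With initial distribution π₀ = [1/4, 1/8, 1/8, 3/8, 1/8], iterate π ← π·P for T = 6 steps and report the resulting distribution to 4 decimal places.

π = [0.1448, 0.2216, 0.2732, 0.1860, 0.1744]

t=0: π = [0.2500, 0.1250, 0.1250, 0.3750, 0.1250]
t=1: π = [0.1250, 0.2250, 0.2625, 0.1875, 0.2000]
t=2: π = [0.1463, 0.2263, 0.2713, 0.1875, 0.1688]
t=3: π = [0.1440, 0.2210, 0.2730, 0.1856, 0.1764]
t=4: π = [0.1449, 0.2218, 0.2732, 0.1862, 0.1739]
t=5: π = [0.1447, 0.2215, 0.2733, 0.1860, 0.1746]
t=6: π = [0.1448, 0.2216, 0.2732, 0.1860, 0.1744]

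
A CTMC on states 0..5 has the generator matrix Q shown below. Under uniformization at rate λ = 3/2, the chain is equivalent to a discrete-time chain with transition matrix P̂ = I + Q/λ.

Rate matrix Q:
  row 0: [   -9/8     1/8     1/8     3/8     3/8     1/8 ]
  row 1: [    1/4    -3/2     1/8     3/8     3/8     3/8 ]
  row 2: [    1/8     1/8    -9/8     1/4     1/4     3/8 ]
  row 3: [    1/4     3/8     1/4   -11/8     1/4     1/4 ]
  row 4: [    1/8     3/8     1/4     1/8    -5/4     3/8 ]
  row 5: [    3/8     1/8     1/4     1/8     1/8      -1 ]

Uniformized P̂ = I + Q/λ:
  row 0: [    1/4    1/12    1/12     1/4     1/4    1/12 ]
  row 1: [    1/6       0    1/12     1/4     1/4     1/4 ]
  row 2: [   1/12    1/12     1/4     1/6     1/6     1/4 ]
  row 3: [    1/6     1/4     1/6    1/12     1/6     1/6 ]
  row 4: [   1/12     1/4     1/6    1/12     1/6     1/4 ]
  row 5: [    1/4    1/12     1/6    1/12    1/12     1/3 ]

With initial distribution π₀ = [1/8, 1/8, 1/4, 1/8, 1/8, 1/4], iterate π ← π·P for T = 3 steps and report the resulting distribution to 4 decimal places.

t=0: π = [0.1250, 0.1250, 0.2500, 0.1250, 0.1250, 0.2500]
t=1: π = [0.1667, 0.1146, 0.1667, 0.1458, 0.1667, 0.2396]
t=2: π = [0.1727, 0.1259, 0.1571, 0.1441, 0.1701, 0.2300]
t=3: π = [0.1730, 0.1252, 0.1549, 0.1462, 0.1724, 0.2284]

π = [0.1730, 0.1252, 0.1549, 0.1462, 0.1724, 0.2284]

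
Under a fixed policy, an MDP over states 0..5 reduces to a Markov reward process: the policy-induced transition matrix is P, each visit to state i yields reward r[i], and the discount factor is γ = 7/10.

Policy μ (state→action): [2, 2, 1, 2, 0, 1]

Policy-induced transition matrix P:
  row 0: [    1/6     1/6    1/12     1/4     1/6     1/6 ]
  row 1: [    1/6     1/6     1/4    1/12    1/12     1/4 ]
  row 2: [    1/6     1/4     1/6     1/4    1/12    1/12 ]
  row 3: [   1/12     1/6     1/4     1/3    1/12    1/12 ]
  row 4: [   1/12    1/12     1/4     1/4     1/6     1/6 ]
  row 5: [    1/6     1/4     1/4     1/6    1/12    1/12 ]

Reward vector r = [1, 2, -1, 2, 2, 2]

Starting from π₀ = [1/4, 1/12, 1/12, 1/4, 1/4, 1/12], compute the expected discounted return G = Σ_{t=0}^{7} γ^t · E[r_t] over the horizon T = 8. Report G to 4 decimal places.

t=0: π = [0.2500, 0.0833, 0.0833, 0.2500, 0.2500, 0.0833], E[r] = 1.5000, γ^t·E[r] = 1.500000, running G = 1.500000
t=1: π = [0.1250, 0.1597, 0.2014, 0.2500, 0.1250, 0.1389], E[r] = 1.2708, γ^t·E[r] = 0.889583, running G = 2.389583
t=2: π = [0.1354, 0.1846, 0.2124, 0.2326, 0.1042, 0.1308], E[r] = 1.2274, γ^t·E[r] = 0.601441, running G = 2.991024
t=3: π = [0.1386, 0.1866, 0.2097, 0.2277, 0.1033, 0.1341], E[r] = 1.2322, γ^t·E[r] = 0.422646, running G = 3.413671
t=4: π = [0.1391, 0.1867, 0.2094, 0.2267, 0.1035, 0.1346], E[r] = 1.2327, γ^t·E[r] = 0.295959, running G = 3.709630
t=5: π = [0.1392, 0.1867, 0.2094, 0.2266, 0.1035, 0.1347], E[r] = 1.2327, γ^t·E[r] = 0.207188, running G = 3.916818
t=6: π = [0.1392, 0.1867, 0.2094, 0.2265, 0.1036, 0.1347], E[r] = 1.2328, γ^t·E[r] = 0.145033, running G = 4.061851
t=7: π = [0.1392, 0.1867, 0.2094, 0.2265, 0.1036, 0.1347], E[r] = 1.2328, γ^t·E[r] = 0.101523, running G = 4.163374

G = 4.1634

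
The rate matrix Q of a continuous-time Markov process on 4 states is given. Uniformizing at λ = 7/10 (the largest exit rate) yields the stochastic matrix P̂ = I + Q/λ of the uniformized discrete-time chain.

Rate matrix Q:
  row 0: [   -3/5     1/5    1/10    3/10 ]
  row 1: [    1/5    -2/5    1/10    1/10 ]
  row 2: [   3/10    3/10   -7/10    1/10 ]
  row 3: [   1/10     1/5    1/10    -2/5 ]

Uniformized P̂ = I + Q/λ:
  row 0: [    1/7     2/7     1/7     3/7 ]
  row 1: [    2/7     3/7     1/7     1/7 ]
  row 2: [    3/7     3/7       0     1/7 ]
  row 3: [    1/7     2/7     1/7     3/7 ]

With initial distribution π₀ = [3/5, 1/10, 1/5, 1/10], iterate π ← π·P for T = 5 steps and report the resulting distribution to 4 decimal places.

t=0: π = [0.6000, 0.1000, 0.2000, 0.1000]
t=1: π = [0.2143, 0.3286, 0.1143, 0.3429]
t=2: π = [0.2224, 0.3490, 0.1265, 0.3020]
t=3: π = [0.2289, 0.3536, 0.1248, 0.2927]
t=4: π = [0.2290, 0.3541, 0.1250, 0.2919]
t=5: π = [0.2292, 0.3542, 0.1250, 0.2917]

π = [0.2292, 0.3542, 0.1250, 0.2917]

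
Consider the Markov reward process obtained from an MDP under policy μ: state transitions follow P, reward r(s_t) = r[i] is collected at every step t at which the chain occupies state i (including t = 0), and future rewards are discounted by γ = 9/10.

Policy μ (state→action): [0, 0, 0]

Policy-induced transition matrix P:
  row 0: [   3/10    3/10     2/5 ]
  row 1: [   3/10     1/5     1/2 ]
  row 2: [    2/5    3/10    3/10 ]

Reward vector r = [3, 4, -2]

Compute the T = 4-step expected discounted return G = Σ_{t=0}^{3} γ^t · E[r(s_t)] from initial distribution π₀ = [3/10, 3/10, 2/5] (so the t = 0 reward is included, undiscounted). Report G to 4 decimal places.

t=0: π = [0.3000, 0.3000, 0.4000], E[r] = 1.3000, γ^t·E[r] = 1.300000, running G = 1.300000
t=1: π = [0.3400, 0.2700, 0.3900], E[r] = 1.3200, γ^t·E[r] = 1.188000, running G = 2.488000
t=2: π = [0.3390, 0.2730, 0.3880], E[r] = 1.3330, γ^t·E[r] = 1.079730, running G = 3.567730
t=3: π = [0.3388, 0.2727, 0.3885], E[r] = 1.3302, γ^t·E[r] = 0.969716, running G = 4.537446

G = 4.5374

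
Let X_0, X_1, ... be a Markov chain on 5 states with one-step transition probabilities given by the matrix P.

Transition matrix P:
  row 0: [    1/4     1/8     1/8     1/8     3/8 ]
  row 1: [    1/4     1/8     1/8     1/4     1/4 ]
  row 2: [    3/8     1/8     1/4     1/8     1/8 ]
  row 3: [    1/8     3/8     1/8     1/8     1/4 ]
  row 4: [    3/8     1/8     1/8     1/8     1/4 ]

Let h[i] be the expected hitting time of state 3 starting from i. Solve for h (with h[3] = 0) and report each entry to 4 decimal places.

h = [7.1111, 6.2222, 7.1111, 0.0000, 7.1111]

First-step conditioning: h[3] = 0; for i ≠ 3, h[i] = 1 + Σ_k P[i][k]·h[k].
  h[0] = 1 + 1/4·h[0] + 1/8·h[1] + 1/8·h[2] + 3/8·h[4]
  h[1] = 1 + 1/4·h[0] + 1/8·h[1] + 1/8·h[2] + 1/4·h[4]
  h[2] = 1 + 3/8·h[0] + 1/8·h[1] + 1/4·h[2] + 1/8·h[4]
  h[4] = 1 + 3/8·h[0] + 1/8·h[1] + 1/8·h[2] + 1/4·h[4]
Solving the 4×4 linear system over states ≠ 3 gives exactly h = [64/9, 56/9, 64/9, 0, 64/9] (h[3] = 0 is the target).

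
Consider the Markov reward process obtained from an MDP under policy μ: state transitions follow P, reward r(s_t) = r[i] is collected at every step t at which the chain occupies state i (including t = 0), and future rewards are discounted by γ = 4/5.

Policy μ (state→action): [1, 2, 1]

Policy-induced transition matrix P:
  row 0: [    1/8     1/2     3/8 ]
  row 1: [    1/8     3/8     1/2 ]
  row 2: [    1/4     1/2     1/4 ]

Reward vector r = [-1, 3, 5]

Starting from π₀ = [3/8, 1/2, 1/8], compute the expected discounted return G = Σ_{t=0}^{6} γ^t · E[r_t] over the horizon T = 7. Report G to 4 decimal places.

t=0: π = [0.3750, 0.5000, 0.1250], E[r] = 1.7500, γ^t·E[r] = 1.750000, running G = 1.750000
t=1: π = [0.1406, 0.4375, 0.4219], E[r] = 3.2813, γ^t·E[r] = 2.625000, running G = 4.375000
t=2: π = [0.1777, 0.4453, 0.3770], E[r] = 3.0430, γ^t·E[r] = 1.947500, running G = 6.322500
t=3: π = [0.1721, 0.4443, 0.3835], E[r] = 3.0786, γ^t·E[r] = 1.576250, running G = 7.898750
t=4: π = [0.1729, 0.4445, 0.3826], E[r] = 3.0734, γ^t·E[r] = 1.258875, running G = 9.157625
t=5: π = [0.1728, 0.4444, 0.3827], E[r] = 3.0742, γ^t·E[r] = 1.007343, running G = 10.164968
t=6: π = [0.1728, 0.4444, 0.3827], E[r] = 3.0741, γ^t·E[r] = 0.805847, running G = 10.970814

G = 10.9708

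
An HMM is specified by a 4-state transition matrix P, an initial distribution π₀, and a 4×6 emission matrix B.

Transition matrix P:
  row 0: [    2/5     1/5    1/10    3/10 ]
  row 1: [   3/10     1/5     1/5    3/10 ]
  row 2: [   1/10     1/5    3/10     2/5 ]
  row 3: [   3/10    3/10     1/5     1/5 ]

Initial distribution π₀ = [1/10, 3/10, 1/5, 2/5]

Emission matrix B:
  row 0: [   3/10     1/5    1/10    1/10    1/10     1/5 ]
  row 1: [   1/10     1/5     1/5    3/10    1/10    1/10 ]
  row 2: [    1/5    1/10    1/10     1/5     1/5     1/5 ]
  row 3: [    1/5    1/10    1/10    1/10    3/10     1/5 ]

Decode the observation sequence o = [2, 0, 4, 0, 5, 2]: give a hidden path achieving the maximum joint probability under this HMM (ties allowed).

path = [1, 0, 3, 0, 3, 1]

t=0: δ = [1.000e-02, 6.000e-02, 2.000e-02, 4.000e-02]  (obs o_0=2)
t=1: δ = [5.400e-03, 1.200e-03, 2.400e-03, 3.600e-03]  ψ = [1, 1, 1, 1]  (obs o_1=0)
t=2: δ = [2.160e-04, 1.080e-04, 1.440e-04, 4.860e-04]  ψ = [0, 0, 2, 0]  (obs o_2=4)
t=3: δ = [4.374e-05, 1.458e-05, 1.944e-05, 1.944e-05]  ψ = [3, 3, 3, 3]  (obs o_3=0)
t=4: δ = [3.499e-06, 8.748e-07, 1.166e-06, 2.624e-06]  ψ = [0, 0, 2, 0]  (obs o_4=5)
t=5: δ = [1.400e-07, 1.575e-07, 5.249e-08, 1.050e-07]  ψ = [0, 3, 3, 0]  (obs o_5=2)
backtrack: best end state = 1; path = [1, 0, 3, 0, 3, 1]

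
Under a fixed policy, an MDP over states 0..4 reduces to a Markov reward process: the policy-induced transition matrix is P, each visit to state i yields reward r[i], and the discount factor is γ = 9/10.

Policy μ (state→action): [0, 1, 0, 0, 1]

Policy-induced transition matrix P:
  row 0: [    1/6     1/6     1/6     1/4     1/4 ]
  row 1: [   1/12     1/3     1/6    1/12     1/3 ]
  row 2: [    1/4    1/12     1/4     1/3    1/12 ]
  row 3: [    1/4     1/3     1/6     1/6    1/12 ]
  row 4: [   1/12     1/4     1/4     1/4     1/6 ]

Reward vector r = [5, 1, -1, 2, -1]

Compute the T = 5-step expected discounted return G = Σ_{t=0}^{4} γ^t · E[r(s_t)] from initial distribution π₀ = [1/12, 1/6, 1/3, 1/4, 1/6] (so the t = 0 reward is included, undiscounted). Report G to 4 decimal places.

G = 4.1619

t=0: π = [0.0833, 0.1667, 0.3333, 0.2500, 0.1667], E[r] = 0.5833, γ^t·E[r] = 0.583333, running G = 0.583333
t=1: π = [0.1875, 0.2222, 0.2083, 0.2292, 0.1528], E[r] = 1.2569, γ^t·E[r] = 1.131250, running G = 1.714583
t=2: π = [0.1719, 0.2373, 0.1968, 0.2112, 0.1829], E[r] = 1.1395, γ^t·E[r] = 0.922969, running G = 2.637552
t=3: π = [0.1657, 0.2403, 0.1983, 0.2092, 0.1865], E[r] = 1.1022, γ^t·E[r] = 0.803496, running G = 3.441048
t=4: π = [0.1651, 0.2406, 0.1987, 0.2090, 0.1866], E[r] = 1.0987, γ^t·E[r] = 0.720871, running G = 4.161919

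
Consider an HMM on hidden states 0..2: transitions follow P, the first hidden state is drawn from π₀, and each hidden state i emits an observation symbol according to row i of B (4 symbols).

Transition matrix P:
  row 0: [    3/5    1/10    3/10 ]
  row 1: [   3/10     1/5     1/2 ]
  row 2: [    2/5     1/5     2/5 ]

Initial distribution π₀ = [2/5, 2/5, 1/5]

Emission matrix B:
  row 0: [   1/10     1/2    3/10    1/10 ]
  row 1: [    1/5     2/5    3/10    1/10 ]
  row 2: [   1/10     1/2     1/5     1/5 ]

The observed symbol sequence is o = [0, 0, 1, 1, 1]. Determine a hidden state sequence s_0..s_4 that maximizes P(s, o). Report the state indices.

path = [1, 2, 0, 0, 0]

t=0: δ = [4.000e-02, 8.000e-02, 2.000e-02]  (obs o_0=0)
t=1: δ = [2.400e-03, 3.200e-03, 4.000e-03]  ψ = [0, 1, 1]  (obs o_1=0)
t=2: δ = [8.000e-04, 3.200e-04, 8.000e-04]  ψ = [2, 2, 1]  (obs o_2=1)
t=3: δ = [2.400e-04, 6.400e-05, 1.600e-04]  ψ = [0, 2, 2]  (obs o_3=1)
t=4: δ = [7.200e-05, 1.280e-05, 3.600e-05]  ψ = [0, 2, 0]  (obs o_4=1)
backtrack: best end state = 0; path = [1, 2, 0, 0, 0]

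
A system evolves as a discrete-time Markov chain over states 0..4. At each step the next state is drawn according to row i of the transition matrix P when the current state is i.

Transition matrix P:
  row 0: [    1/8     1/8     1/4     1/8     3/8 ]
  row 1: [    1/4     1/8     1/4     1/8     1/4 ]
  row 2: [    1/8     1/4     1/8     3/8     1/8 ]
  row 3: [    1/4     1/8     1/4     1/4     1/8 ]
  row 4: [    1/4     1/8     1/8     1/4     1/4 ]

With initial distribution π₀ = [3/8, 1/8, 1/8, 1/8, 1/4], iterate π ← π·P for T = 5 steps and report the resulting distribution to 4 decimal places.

t=0: π = [0.3750, 0.1250, 0.1250, 0.1250, 0.2500]
t=1: π = [0.1875, 0.1406, 0.2031, 0.2031, 0.2656]
t=2: π = [0.2012, 0.1504, 0.1914, 0.2344, 0.2227]
t=3: π = [0.2009, 0.1489, 0.1982, 0.2300, 0.2219]
t=4: π = [0.2001, 0.1498, 0.1975, 0.2310, 0.2216]
t=5: π = [0.2003, 0.1497, 0.1976, 0.2309, 0.2214]

π = [0.2003, 0.1497, 0.1976, 0.2309, 0.2214]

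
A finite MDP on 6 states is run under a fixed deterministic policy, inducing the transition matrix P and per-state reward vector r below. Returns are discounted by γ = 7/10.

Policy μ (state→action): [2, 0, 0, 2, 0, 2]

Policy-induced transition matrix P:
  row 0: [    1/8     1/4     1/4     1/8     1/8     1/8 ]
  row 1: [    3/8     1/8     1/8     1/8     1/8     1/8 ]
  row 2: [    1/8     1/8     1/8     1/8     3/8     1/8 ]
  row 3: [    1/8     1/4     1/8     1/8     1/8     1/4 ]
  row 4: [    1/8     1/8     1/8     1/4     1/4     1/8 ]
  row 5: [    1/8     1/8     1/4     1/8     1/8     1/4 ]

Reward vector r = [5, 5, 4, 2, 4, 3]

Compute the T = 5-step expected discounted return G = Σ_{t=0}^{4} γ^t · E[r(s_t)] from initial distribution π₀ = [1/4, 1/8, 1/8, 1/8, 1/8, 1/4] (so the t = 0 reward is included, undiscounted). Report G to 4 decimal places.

t=0: π = [0.2500, 0.1250, 0.1250, 0.1250, 0.1250, 0.2500], E[r] = 3.8750, γ^t·E[r] = 3.875000, running G = 3.875000
t=1: π = [0.1563, 0.1719, 0.1875, 0.1406, 0.1719, 0.1719], E[r] = 3.8750, γ^t·E[r] = 2.712500, running G = 6.587500
t=2: π = [0.1680, 0.1621, 0.1660, 0.1465, 0.1934, 0.1641], E[r] = 3.8730, γ^t·E[r] = 1.897793, running G = 8.485293
t=3: π = [0.1655, 0.1643, 0.1665, 0.1492, 0.1907, 0.1638], E[r] = 3.8677, γ^t·E[r] = 1.326613, running G = 9.811906
t=4: π = [0.1661, 0.1643, 0.1662, 0.1488, 0.1905, 0.1641], E[r] = 3.8686, γ^t·E[r] = 0.928856, running G = 10.740762

G = 10.7408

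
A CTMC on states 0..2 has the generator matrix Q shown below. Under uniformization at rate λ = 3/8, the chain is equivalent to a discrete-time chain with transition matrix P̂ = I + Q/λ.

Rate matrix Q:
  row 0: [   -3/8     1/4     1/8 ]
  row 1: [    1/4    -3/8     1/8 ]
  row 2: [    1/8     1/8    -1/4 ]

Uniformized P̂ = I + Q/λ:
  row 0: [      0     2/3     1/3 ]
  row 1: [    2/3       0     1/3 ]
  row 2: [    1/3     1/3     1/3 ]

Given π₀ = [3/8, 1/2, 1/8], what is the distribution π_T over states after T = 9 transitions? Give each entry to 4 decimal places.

π = [0.3350, 0.3317, 0.3333]

t=0: π = [0.3750, 0.5000, 0.1250]
t=1: π = [0.3750, 0.2917, 0.3333]
t=2: π = [0.3056, 0.3611, 0.3333]
t=3: π = [0.3519, 0.3148, 0.3333]
t=4: π = [0.3210, 0.3457, 0.3333]
t=5: π = [0.3416, 0.3251, 0.3333]
t=6: π = [0.3278, 0.3388, 0.3333]
t=7: π = [0.3370, 0.3297, 0.3333]
t=8: π = [0.3309, 0.3358, 0.3333]
t=9: π = [0.3350, 0.3317, 0.3333]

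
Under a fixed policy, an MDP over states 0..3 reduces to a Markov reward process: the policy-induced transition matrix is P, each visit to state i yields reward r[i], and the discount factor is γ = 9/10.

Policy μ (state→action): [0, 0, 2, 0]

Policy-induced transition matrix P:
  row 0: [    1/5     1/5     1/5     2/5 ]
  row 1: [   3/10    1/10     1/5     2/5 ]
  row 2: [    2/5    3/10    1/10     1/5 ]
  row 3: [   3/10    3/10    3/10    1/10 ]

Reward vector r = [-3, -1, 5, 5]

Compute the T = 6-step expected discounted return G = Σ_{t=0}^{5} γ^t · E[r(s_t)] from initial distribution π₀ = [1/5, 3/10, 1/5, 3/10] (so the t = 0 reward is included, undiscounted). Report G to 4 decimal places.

t=0: π = [0.2000, 0.3000, 0.2000, 0.3000], E[r] = 1.6000, γ^t·E[r] = 1.600000, running G = 1.600000
t=1: π = [0.3000, 0.2200, 0.2100, 0.2700], E[r] = 1.2800, γ^t·E[r] = 1.152000, running G = 2.752000
t=2: π = [0.2910, 0.2260, 0.2060, 0.2770], E[r] = 1.3160, γ^t·E[r] = 1.065960, running G = 3.817960
t=3: π = [0.2915, 0.2257, 0.2071, 0.2757], E[r] = 1.3138, γ^t·E[r] = 0.957760, running G = 4.775720
t=4: π = [0.2916, 0.2257, 0.2069, 0.2759], E[r] = 1.3133, γ^t·E[r] = 0.861630, running G = 5.637350
t=5: π = [0.2915, 0.2257, 0.2069, 0.2759], E[r] = 1.3135, γ^t·E[r] = 0.775637, running G = 6.412987

G = 6.4130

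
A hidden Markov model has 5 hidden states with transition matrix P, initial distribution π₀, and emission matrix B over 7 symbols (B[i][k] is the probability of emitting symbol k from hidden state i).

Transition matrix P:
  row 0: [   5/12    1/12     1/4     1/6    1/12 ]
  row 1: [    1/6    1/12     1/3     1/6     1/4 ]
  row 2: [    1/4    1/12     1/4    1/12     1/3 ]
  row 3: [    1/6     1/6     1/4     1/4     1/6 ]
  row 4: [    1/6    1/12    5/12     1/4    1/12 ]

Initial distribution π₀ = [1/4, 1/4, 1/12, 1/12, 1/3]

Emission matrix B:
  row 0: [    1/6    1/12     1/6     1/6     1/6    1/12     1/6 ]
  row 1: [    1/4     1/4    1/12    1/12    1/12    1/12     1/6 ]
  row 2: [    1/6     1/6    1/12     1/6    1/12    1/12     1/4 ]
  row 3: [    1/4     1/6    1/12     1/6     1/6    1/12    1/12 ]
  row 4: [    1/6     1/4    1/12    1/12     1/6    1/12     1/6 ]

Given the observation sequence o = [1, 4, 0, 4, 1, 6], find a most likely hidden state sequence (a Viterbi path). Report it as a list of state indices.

path = [4, 2, 4, 2, 4, 2]

t=0: δ = [2.083e-02, 6.250e-02, 1.389e-02, 1.389e-02, 8.333e-02]  (obs o_0=1)
t=1: δ = [2.315e-03, 5.787e-04, 2.894e-03, 3.472e-03, 2.604e-03]  ψ = [4, 4, 4, 4, 1]  (obs o_1=4)
t=2: δ = [1.608e-04, 1.447e-04, 1.808e-04, 2.170e-04, 1.608e-04]  ψ = [0, 3, 4, 3, 2]  (obs o_2=0)
t=3: δ = [1.116e-05, 3.014e-06, 5.582e-06, 9.042e-06, 1.005e-05]  ψ = [0, 3, 4, 3, 2]  (obs o_3=4)
t=4: δ = [3.876e-07, 3.768e-07, 6.977e-07, 4.186e-07, 4.651e-07]  ψ = [0, 3, 4, 4, 2]  (obs o_4=1)
t=5: δ = [2.907e-08, 1.163e-08, 4.845e-08, 9.690e-09, 3.876e-08]  ψ = [2, 3, 4, 4, 2]  (obs o_5=6)
backtrack: best end state = 2; path = [4, 2, 4, 2, 4, 2]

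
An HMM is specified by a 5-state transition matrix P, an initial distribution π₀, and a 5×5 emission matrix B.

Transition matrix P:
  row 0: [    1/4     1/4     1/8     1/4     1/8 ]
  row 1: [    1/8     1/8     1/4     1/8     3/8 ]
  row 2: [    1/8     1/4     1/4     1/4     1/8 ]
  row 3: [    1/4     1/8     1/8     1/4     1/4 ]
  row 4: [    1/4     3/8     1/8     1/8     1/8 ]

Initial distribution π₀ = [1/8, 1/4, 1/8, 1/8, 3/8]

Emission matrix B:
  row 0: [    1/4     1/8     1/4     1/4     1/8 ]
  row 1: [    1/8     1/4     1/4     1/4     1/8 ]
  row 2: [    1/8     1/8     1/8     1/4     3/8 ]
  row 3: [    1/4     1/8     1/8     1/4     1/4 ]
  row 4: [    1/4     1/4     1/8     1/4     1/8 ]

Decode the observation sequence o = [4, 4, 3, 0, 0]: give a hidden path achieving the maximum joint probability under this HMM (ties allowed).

t=0: δ = [1.562e-02, 3.125e-02, 4.688e-02, 3.125e-02, 4.688e-02]  (obs o_0=4)
t=1: δ = [1.465e-03, 2.197e-03, 4.395e-03, 2.930e-03, 1.465e-03]  ψ = [4, 4, 2, 2, 1]  (obs o_1=4)
t=2: δ = [1.831e-04, 2.747e-04, 2.747e-04, 2.747e-04, 2.060e-04]  ψ = [3, 2, 2, 2, 1]  (obs o_2=3)
t=3: δ = [1.717e-05, 9.656e-06, 8.583e-06, 1.717e-05, 2.575e-05]  ψ = [3, 4, 1, 2, 1]  (obs o_3=0)
t=4: δ = [1.609e-06, 1.207e-06, 4.023e-07, 1.073e-06, 1.073e-06]  ψ = [4, 4, 4, 0, 3]  (obs o_4=0)
backtrack: best end state = 0; path = [2, 2, 1, 4, 0]

path = [2, 2, 1, 4, 0]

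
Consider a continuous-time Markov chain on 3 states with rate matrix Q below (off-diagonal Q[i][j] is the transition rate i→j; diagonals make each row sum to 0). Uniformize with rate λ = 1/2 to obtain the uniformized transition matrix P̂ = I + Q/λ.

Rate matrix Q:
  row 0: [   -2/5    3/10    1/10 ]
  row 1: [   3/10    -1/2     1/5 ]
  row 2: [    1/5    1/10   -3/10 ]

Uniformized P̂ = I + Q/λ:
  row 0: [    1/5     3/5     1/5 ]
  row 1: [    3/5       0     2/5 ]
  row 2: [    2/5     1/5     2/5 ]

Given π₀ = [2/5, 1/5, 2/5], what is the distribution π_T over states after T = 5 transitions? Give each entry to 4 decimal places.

t=0: π = [0.4000, 0.2000, 0.4000]
t=1: π = [0.3600, 0.3200, 0.3200]
t=2: π = [0.3920, 0.2800, 0.3280]
t=3: π = [0.3776, 0.3008, 0.3216]
t=4: π = [0.3846, 0.2909, 0.3245]
t=5: π = [0.3812, 0.2957, 0.3231]

π = [0.3812, 0.2957, 0.3231]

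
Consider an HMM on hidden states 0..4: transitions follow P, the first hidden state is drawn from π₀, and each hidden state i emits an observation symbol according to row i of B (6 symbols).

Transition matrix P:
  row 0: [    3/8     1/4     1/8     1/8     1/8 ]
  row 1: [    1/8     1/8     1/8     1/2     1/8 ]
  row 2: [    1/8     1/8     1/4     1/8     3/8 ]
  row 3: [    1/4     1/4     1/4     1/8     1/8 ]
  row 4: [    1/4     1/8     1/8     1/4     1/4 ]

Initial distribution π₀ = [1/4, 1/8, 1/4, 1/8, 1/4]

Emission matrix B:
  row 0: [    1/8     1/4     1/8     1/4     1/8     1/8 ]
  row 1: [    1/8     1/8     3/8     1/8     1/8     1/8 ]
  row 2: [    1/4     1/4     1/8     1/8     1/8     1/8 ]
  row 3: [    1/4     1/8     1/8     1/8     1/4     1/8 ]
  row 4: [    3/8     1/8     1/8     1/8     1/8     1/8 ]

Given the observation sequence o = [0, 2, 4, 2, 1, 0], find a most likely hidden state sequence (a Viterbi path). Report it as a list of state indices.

t=0: δ = [3.125e-02, 1.562e-02, 6.250e-02, 3.125e-02, 9.375e-02]  (obs o_0=0)
t=1: δ = [2.930e-03, 4.395e-03, 1.953e-03, 2.930e-03, 2.930e-03]  ψ = [4, 4, 2, 4, 2]  (obs o_1=2)
t=2: δ = [1.373e-04, 9.155e-05, 9.155e-05, 5.493e-04, 9.155e-05]  ψ = [0, 0, 3, 1, 2]  (obs o_2=4)
t=3: δ = [1.717e-05, 5.150e-05, 1.717e-05, 8.583e-06, 8.583e-06]  ψ = [3, 3, 3, 3, 3]  (obs o_3=2)
t=4: δ = [1.609e-06, 8.047e-07, 1.609e-06, 3.219e-06, 8.047e-07]  ψ = [0, 1, 1, 1, 1]  (obs o_4=1)
t=5: δ = [1.006e-07, 1.006e-07, 2.012e-07, 1.006e-07, 2.263e-07]  ψ = [3, 3, 3, 1, 2]  (obs o_5=0)
backtrack: best end state = 4; path = [4, 1, 3, 1, 2, 4]

path = [4, 1, 3, 1, 2, 4]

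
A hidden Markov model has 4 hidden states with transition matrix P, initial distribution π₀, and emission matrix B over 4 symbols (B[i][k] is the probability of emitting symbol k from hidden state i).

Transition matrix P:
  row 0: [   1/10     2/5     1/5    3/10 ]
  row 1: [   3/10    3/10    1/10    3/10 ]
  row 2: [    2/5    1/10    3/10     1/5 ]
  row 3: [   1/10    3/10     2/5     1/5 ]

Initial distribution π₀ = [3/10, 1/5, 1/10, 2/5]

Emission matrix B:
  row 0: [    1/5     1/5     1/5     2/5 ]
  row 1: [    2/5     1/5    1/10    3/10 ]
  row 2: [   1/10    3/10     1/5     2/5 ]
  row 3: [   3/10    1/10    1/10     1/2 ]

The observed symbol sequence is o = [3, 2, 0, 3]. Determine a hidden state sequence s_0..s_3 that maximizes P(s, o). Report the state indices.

path = [3, 2, 0, 3]

t=0: δ = [1.200e-01, 6.000e-02, 4.000e-02, 2.000e-01]  (obs o_0=3)
t=1: δ = [4.000e-03, 6.000e-03, 1.600e-02, 4.000e-03]  ψ = [3, 3, 3, 3]  (obs o_1=2)
t=2: δ = [1.280e-03, 7.200e-04, 4.800e-04, 9.600e-04]  ψ = [2, 1, 2, 2]  (obs o_2=0)
t=3: δ = [8.640e-05, 1.536e-04, 1.536e-04, 1.920e-04]  ψ = [1, 0, 3, 0]  (obs o_3=3)
backtrack: best end state = 3; path = [3, 2, 0, 3]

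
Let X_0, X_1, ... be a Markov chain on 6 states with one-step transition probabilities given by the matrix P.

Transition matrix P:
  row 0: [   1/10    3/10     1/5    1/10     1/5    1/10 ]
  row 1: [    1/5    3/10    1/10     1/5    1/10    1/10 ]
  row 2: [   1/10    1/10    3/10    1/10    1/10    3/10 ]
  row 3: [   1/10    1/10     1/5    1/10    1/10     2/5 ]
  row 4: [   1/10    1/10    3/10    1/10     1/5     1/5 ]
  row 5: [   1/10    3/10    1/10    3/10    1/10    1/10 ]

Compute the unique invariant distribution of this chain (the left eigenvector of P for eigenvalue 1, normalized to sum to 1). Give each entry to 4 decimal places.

π = [0.1205, 0.2048, 0.1912, 0.1602, 0.1245, 0.1988]

Balance equations π_j = Σ_i π_i·P[i][j]:
  π_0 = 1/10·π_0 + 1/5·π_1 + 1/10·π_2 + 1/10·π_3 + 1/10·π_4 + 1/10·π_5
  π_1 = 3/10·π_0 + 3/10·π_1 + 1/10·π_2 + 1/10·π_3 + 1/10·π_4 + 3/10·π_5
  π_2 = 1/5·π_0 + 1/10·π_1 + 3/10·π_2 + 1/5·π_3 + 3/10·π_4 + 1/10·π_5
  π_3 = 1/10·π_0 + 1/5·π_1 + 1/10·π_2 + 1/10·π_3 + 1/10·π_4 + 3/10·π_5
  π_4 = 1/5·π_0 + 1/10·π_1 + 1/10·π_2 + 1/10·π_3 + 1/5·π_4 + 1/10·π_5
  normalize: π_0 + π_1 + π_2 + π_3 + π_4 + π_5 = 1
Solving the linear system gives exactly π = [5219/43318, 4436/21659, 753/3938, 631/3938, 5393/43318, 4305/21659].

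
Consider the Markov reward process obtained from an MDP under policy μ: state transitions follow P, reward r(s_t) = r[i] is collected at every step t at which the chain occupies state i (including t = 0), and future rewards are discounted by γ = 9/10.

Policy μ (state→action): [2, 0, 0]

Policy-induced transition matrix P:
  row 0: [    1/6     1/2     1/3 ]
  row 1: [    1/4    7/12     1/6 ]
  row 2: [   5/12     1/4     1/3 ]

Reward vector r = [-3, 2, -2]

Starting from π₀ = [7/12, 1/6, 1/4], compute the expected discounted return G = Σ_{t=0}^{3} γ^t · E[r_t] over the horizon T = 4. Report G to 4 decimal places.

t=0: π = [0.5833, 0.1667, 0.2500], E[r] = -1.9167, γ^t·E[r] = -1.916667, running G = -1.916667
t=1: π = [0.2431, 0.4514, 0.3056], E[r] = -0.4375, γ^t·E[r] = -0.393750, running G = -2.310417
t=2: π = [0.2807, 0.4612, 0.2581], E[r] = -0.4358, γ^t·E[r] = -0.352969, running G = -2.663385
t=3: π = [0.2696, 0.4739, 0.2565], E[r] = -0.3740, γ^t·E[r] = -0.272637, running G = -2.936022

G = -2.9360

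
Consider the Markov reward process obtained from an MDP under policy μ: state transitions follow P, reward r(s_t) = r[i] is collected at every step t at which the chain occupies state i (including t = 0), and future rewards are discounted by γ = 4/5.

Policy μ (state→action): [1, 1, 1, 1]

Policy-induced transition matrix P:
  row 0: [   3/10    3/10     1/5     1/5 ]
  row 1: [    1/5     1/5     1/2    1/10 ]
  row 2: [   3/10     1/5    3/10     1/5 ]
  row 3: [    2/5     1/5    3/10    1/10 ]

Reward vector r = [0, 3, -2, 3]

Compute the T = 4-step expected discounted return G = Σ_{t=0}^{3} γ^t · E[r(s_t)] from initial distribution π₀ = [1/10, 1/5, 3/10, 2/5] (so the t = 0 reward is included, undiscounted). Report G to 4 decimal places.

t=0: π = [0.1000, 0.2000, 0.3000, 0.4000], E[r] = 1.2000, γ^t·E[r] = 1.200000, running G = 1.200000
t=1: π = [0.3200, 0.2100, 0.3300, 0.1400], E[r] = 0.3900, γ^t·E[r] = 0.312000, running G = 1.512000
t=2: π = [0.2930, 0.2320, 0.3100, 0.1650], E[r] = 0.5710, γ^t·E[r] = 0.365440, running G = 1.877440
t=3: π = [0.2933, 0.2293, 0.3171, 0.1603], E[r] = 0.5346, γ^t·E[r] = 0.273715, running G = 2.151155

G = 2.1512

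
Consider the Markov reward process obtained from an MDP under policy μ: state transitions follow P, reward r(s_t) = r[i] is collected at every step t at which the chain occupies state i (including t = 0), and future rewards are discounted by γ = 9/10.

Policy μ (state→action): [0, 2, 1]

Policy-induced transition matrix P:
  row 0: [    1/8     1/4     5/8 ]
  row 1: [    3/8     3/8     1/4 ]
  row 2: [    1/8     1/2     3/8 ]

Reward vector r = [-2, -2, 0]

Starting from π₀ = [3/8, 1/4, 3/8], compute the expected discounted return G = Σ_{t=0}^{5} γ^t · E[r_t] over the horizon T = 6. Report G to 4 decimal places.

t=0: π = [0.3750, 0.2500, 0.3750], E[r] = -1.2500, γ^t·E[r] = -1.250000, running G = -1.250000
t=1: π = [0.1875, 0.3750, 0.4375], E[r] = -1.1250, γ^t·E[r] = -1.012500, running G = -2.262500
t=2: π = [0.2188, 0.4063, 0.3750], E[r] = -1.2500, γ^t·E[r] = -1.012500, running G = -3.275000
t=3: π = [0.2266, 0.3945, 0.3789], E[r] = -1.2422, γ^t·E[r] = -0.905555, running G = -4.180555
t=4: π = [0.2236, 0.3940, 0.3823], E[r] = -1.2354, γ^t·E[r] = -0.810514, running G = -4.991069
t=5: π = [0.2235, 0.3948, 0.3817], E[r] = -1.2367, γ^t·E[r] = -0.730256, running G = -5.721324

G = -5.7213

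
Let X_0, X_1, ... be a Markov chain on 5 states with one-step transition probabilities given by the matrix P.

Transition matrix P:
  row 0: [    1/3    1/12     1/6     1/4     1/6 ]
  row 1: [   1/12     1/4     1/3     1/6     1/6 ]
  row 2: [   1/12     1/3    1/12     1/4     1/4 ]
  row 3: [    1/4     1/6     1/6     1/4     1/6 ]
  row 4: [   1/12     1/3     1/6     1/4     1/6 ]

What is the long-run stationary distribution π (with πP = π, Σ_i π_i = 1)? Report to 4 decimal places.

π = [0.1623, 0.2348, 0.1900, 0.2304, 0.1825]

Balance equations π_j = Σ_i π_i·P[i][j]:
  π_0 = 1/3·π_0 + 1/12·π_1 + 1/12·π_2 + 1/4·π_3 + 1/12·π_4
  π_1 = 1/12·π_0 + 1/4·π_1 + 1/3·π_2 + 1/6·π_3 + 1/3·π_4
  π_2 = 1/6·π_0 + 1/3·π_1 + 1/12·π_2 + 1/6·π_3 + 1/6·π_4
  π_3 = 1/4·π_0 + 1/6·π_1 + 1/4·π_2 + 1/4·π_3 + 1/4·π_4
  normalize: π_0 + π_1 + π_2 + π_3 + π_4 = 1
Solving the linear system gives exactly π = [56/345, 27/115, 284/1495, 53/230, 1637/8970].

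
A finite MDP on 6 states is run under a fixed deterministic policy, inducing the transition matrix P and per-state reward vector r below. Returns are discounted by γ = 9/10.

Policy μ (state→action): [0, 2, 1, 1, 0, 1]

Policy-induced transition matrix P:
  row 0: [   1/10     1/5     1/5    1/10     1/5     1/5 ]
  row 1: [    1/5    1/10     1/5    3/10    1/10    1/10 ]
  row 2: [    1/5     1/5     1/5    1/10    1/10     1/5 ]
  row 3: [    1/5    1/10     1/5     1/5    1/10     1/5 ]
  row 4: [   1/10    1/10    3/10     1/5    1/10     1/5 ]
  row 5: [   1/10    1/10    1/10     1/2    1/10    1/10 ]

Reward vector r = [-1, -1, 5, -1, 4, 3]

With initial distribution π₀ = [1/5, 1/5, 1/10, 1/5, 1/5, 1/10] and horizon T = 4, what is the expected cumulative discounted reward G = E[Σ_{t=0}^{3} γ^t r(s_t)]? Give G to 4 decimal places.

t=0: π = [0.2000, 0.2000, 0.1000, 0.2000, 0.2000, 0.1000], E[r] = 1.0000, γ^t·E[r] = 1.000000, running G = 1.000000
t=1: π = [0.1500, 0.1300, 0.2100, 0.2200, 0.1200, 0.1700], E[r] = 1.5400, γ^t·E[r] = 1.386000, running G = 2.386000
t=2: π = [0.1560, 0.1360, 0.1950, 0.2280, 0.1150, 0.1700], E[r] = 1.4250, γ^t·E[r] = 1.154250, running G = 3.540250
t=3: π = [0.1559, 0.1351, 0.1945, 0.2295, 0.1156, 0.1694], E[r] = 1.4226, γ^t·E[r] = 1.037075, running G = 4.577325

G = 4.5773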